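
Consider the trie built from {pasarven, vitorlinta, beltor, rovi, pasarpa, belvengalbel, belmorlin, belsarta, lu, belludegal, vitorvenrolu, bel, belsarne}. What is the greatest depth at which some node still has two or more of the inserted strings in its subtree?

Look for the deepest trie node that still has at least two words in its subtree.
"belsarne" and "belsarta" agree on "belsar" (6 characters) before diverging; nothing deeper is shared.
Longest shared-prefix length: 6

6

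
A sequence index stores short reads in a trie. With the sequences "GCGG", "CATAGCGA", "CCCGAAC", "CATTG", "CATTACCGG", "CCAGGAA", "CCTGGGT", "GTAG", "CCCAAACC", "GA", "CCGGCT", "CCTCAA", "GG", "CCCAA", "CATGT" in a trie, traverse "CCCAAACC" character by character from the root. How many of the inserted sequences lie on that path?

Check each prefix of "CCCAAACC" against the stored set — each match is an end-marker on the path.
Prefixes of the query that are stored words: "CCCAA", "CCCAAACC"
Count: 2

2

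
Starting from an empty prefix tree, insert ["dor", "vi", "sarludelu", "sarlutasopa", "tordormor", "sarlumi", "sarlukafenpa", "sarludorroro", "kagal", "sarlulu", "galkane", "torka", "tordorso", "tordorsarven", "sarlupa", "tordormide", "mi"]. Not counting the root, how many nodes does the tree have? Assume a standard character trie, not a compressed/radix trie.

74

For each word, the new-node count is its length minus the longest prefix already in the trie:
  "dor" → 3 new (d, o, r)
  "vi" → 2 new (v, i)
  "sarludelu" → 9 new (s, a, r, l, u, d, e, l, u)
  "sarlutasopa" → prefix "sarlu" already present; 6 new (t, a, s, o, p, a)
  "tordormor" → 9 new (t, o, r, d, o, r, m, o, r)
  "sarlumi" → prefix "sarlu" already present; 2 new (m, i)
  "sarlukafenpa" → prefix "sarlu" already present; 7 new (k, a, f, e, n, p, a)
  "sarludorroro" → prefix "sarlud" already present; 6 new (o, r, r, o, r, o)
  "kagal" → 5 new (k, a, g, a, l)
  "sarlulu" → prefix "sarlu" already present; 2 new (l, u)
  "galkane" → 7 new (g, a, l, k, a, n, e)
  "torka" → prefix "tor" already present; 2 new (k, a)
  "tordorso" → prefix "tordor" already present; 2 new (s, o)
  "tordorsarven" → prefix "tordors" already present; 5 new (a, r, v, e, n)
  "sarlupa" → prefix "sarlu" already present; 2 new (p, a)
  "tordormide" → prefix "tordorm" already present; 3 new (i, d, e)
  "mi" → 2 new (m, i)
Total nodes = 3 + 2 + 9 + 6 + 9 + 2 + 7 + 6 + 5 + 2 + 7 + 2 + 2 + 5 + 2 + 3 + 2 = 74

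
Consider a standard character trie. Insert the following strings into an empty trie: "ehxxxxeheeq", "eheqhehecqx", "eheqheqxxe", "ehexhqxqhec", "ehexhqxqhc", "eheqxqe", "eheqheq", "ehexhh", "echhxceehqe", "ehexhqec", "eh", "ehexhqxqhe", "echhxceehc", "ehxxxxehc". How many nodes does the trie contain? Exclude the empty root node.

Trace insertions, counting only characters that open a new branch:
  "ehxxxxeheeq" → 11 new (e, h, x, x, x, x, e, h, e, e, q)
  "eheqhehecqx" → prefix "eh" already present; 9 new (e, q, h, e, h, e, c, q, x)
  "eheqheqxxe" → prefix "eheqhe" already present; 4 new (q, x, x, e)
  "ehexhqxqhec" → prefix "ehe" already present; 8 new (x, h, q, x, q, h, e, c)
  "ehexhqxqhc" → prefix "ehexhqxqh" already present; 1 new (c)
  "eheqxqe" → prefix "eheq" already present; 3 new (x, q, e)
  "eheqheq" → prefix "eheqheq" already present; 0 new (none)
  "ehexhh" → prefix "ehexh" already present; 1 new (h)
  "echhxceehqe" → prefix "e" already present; 10 new (c, h, h, x, c, e, e, h, q, e)
  "ehexhqec" → prefix "ehexhq" already present; 2 new (e, c)
  "eh" → prefix "eh" already present; 0 new (none)
  "ehexhqxqhe" → prefix "ehexhqxqhe" already present; 0 new (none)
  "echhxceehc" → prefix "echhxceeh" already present; 1 new (c)
  "ehxxxxehc" → prefix "ehxxxxeh" already present; 1 new (c)
Total nodes = 11 + 9 + 4 + 8 + 1 + 3 + 0 + 1 + 10 + 2 + 0 + 0 + 1 + 1 = 51

51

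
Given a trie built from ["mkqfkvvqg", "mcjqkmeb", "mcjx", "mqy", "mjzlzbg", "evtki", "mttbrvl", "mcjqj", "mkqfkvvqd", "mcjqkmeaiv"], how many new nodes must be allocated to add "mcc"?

The longest prefix of "mcc" already in the trie is "mc" (length 2).
New nodes needed: |"mcc"| − 2 = 3 − 2 = 1.

1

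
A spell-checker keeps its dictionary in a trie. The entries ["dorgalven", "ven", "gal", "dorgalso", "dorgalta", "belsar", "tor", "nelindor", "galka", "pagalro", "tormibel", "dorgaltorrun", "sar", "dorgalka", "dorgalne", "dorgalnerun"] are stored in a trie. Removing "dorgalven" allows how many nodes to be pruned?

Walk "dorgalven" from the leaf back toward the root, removing each node that no remaining word uses.
The suffix "ven" (3 nodes) is used only by "dorgalven"; the node for "dorgal" still has the child "s", so pruning stops there.
Nodes removed: 3

3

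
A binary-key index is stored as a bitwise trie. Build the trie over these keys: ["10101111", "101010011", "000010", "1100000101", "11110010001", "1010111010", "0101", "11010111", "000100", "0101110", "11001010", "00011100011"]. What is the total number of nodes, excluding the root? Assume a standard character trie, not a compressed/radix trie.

64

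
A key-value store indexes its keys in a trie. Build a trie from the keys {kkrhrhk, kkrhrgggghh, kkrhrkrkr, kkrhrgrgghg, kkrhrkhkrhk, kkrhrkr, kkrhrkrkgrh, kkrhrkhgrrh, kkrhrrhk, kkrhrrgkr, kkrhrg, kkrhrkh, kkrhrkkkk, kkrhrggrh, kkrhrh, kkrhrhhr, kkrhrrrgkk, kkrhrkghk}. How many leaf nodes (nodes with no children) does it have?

14

A leaf is a node with no children — equivalently, the end of a word that is not a proper prefix of any other stored word.
Those words: "kkrhrgggghh", "kkrhrggrh", "kkrhrgrgghg", "kkrhrhhr", "kkrhrhk", "kkrhrkghk", "kkrhrkhgrrh", "kkrhrkhkrhk", "kkrhrkkkk", "kkrhrkrkgrh", "kkrhrkrkr", "kkrhrrgkr", "kkrhrrhk", "kkrhrrrgkk"
Leaf count: 14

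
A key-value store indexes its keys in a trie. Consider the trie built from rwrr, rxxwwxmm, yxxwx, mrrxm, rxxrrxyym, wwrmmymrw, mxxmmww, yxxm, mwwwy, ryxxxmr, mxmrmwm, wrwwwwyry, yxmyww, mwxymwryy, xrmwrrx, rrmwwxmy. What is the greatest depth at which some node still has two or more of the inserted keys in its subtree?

3

The deepest shared node is where two words last agree before diverging.
"rxxrrxyym" and "rxxwwxmm" agree on "rxx" (3 characters) before diverging; nothing deeper is shared.
Longest shared-prefix length: 3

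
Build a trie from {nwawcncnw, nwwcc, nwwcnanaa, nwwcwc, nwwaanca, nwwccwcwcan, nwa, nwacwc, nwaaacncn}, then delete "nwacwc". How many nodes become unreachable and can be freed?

3

After clearing the end-marker at "nwacwc", prune upward until reaching a node still needed by another word.
The suffix "cwc" (3 nodes) is used only by "nwacwc"; the node for "nwa" still has the child "w", so pruning stops there.
Nodes removed: 3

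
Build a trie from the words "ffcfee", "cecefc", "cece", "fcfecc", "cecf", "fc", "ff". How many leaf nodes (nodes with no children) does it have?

4

A leaf is a node with no children — equivalently, the end of a word that is not a proper prefix of any other stored word.
Those words: "cecefc", "cecf", "fcfecc", "ffcfee"
Leaf count: 4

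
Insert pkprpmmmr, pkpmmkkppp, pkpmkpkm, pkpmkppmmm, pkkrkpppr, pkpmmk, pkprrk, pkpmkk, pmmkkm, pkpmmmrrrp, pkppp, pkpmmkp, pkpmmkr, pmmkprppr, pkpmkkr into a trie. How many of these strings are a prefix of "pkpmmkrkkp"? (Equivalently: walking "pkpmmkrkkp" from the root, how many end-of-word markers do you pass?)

2

Check each prefix of "pkpmmkrkkp" against the stored set — each match is an end-marker on the path.
Prefixes of the query that are stored words: "pkpmmk", "pkpmmkr"
Count: 2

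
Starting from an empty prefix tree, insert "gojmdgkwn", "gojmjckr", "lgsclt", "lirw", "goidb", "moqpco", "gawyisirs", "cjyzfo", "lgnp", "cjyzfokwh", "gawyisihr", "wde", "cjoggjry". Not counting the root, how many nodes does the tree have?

Trace insertions, counting only characters that open a new branch:
  "gojmdgkwn" → 9 new (g, o, j, m, d, g, k, w, n)
  "gojmjckr" → prefix "gojm" already present; 4 new (j, c, k, r)
  "lgsclt" → 6 new (l, g, s, c, l, t)
  "lirw" → prefix "l" already present; 3 new (i, r, w)
  "goidb" → prefix "go" already present; 3 new (i, d, b)
  "moqpco" → 6 new (m, o, q, p, c, o)
  "gawyisirs" → prefix "g" already present; 8 new (a, w, y, i, s, i, r, s)
  "cjyzfo" → 6 new (c, j, y, z, f, o)
  "lgnp" → prefix "lg" already present; 2 new (n, p)
  "cjyzfokwh" → prefix "cjyzfo" already present; 3 new (k, w, h)
  "gawyisihr" → prefix "gawyisi" already present; 2 new (h, r)
  "wde" → 3 new (w, d, e)
  "cjoggjry" → prefix "cj" already present; 6 new (o, g, g, j, r, y)
Total nodes = 9 + 4 + 6 + 3 + 3 + 6 + 8 + 6 + 2 + 3 + 2 + 3 + 6 = 61

61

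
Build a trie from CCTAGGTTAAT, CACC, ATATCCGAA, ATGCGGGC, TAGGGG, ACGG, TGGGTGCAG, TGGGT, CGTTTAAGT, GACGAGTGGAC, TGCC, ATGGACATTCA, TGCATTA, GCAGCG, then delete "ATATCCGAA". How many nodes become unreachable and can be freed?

7

A node on "ATATCCGAA"'s path can go only if nothing else ends at it or branches off below it.
The suffix "ATCCGAA" (7 nodes) is used only by "ATATCCGAA"; the node for "AT" still has the child "G", so pruning stops there.
Nodes removed: 7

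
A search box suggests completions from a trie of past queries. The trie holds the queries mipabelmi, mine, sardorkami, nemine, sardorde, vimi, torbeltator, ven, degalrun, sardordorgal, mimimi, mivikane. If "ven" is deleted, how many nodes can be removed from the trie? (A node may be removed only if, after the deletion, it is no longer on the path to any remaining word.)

Walk "ven" from the leaf back toward the root, removing each node that no remaining word uses.
The suffix "en" (2 nodes) is used only by "ven"; the node for "v" still has the child "i", so pruning stops there.
Nodes removed: 2

2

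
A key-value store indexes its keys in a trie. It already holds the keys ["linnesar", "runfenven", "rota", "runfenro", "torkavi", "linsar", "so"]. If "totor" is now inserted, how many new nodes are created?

"to" is already a path in the trie; the remaining "tor" must be added.
New nodes needed: |"totor"| − 2 = 5 − 2 = 3.

3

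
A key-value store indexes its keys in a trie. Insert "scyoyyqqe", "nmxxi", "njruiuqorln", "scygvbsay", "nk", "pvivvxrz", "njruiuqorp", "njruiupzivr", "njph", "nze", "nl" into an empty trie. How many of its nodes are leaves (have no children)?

Leaves are exactly the stored words that no other stored word extends.
Those words: "njph", "njruiupzivr", "njruiuqorln", "njruiuqorp", "nk", "nl", "nmxxi", "nze", "pvivvxrz", "scygvbsay", "scyoyyqqe"
Leaf count: 11

11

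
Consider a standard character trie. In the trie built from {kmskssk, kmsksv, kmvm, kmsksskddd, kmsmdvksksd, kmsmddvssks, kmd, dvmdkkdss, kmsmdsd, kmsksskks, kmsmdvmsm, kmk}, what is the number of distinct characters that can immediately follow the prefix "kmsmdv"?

2

Walk "kmsmdv" from the root, arriving at one node.
Characters that immediately follow "kmsmdv" among the stored strings: {k, m}.
That node has 2 child edges.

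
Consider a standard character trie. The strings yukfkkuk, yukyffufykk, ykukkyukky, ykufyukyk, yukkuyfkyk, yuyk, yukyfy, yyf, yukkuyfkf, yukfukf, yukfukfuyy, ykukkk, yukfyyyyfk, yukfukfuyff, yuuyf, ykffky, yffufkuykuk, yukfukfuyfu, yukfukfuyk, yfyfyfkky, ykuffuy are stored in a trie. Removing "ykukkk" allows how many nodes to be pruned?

Walk "ykukkk" from the leaf back toward the root, removing each node that no remaining word uses.
The suffix "k" (1 node) is used only by "ykukkk"; the node for "ykukk" still has the child "y", so pruning stops there.
Nodes removed: 1

1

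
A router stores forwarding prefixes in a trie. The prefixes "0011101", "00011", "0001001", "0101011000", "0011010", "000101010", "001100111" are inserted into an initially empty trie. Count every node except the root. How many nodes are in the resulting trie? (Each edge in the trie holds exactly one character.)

33

For each word, the new-node count is its length minus the longest prefix already in the trie:
  "0011101" → 7 new (0, 0, 1, 1, 1, 0, 1)
  "00011" → prefix "00" already present; 3 new (0, 1, 1)
  "0001001" → prefix "0001" already present; 3 new (0, 0, 1)
  "0101011000" → prefix "0" already present; 9 new (1, 0, 1, 0, 1, 1, 0, 0, 0)
  "0011010" → prefix "0011" already present; 3 new (0, 1, 0)
  "000101010" → prefix "00010" already present; 4 new (1, 0, 1, 0)
  "001100111" → prefix "00110" already present; 4 new (0, 1, 1, 1)
Total nodes = 7 + 3 + 3 + 9 + 3 + 4 + 4 = 33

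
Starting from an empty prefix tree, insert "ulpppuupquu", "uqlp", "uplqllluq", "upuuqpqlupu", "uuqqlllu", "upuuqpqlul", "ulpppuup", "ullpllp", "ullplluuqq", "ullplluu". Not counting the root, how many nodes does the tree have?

48

Insert word by word; a character creates a node only if that edge doesn't already exist:
  "ulpppuupquu" → 11 new (u, l, p, p, p, u, u, p, q, u, u)
  "uqlp" → prefix "u" already present; 3 new (q, l, p)
  "uplqllluq" → prefix "u" already present; 8 new (p, l, q, l, l, l, u, q)
  "upuuqpqlupu" → prefix "up" already present; 9 new (u, u, q, p, q, l, u, p, u)
  "uuqqlllu" → prefix "u" already present; 7 new (u, q, q, l, l, l, u)
  "upuuqpqlul" → prefix "upuuqpqlu" already present; 1 new (l)
  "ulpppuup" → prefix "ulpppuup" already present; 0 new (none)
  "ullpllp" → prefix "ul" already present; 5 new (l, p, l, l, p)
  "ullplluuqq" → prefix "ullpll" already present; 4 new (u, u, q, q)
  "ullplluu" → prefix "ullplluu" already present; 0 new (none)
Total nodes = 11 + 3 + 8 + 9 + 7 + 1 + 0 + 5 + 4 + 0 = 48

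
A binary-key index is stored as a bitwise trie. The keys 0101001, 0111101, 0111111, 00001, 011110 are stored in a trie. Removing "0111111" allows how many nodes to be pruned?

2

Walk "0111111" from the leaf back toward the root, removing each node that no remaining word uses.
The suffix "11" (2 nodes) is used only by "0111111"; the node for "01111" still has the child "0", so pruning stops there.
Nodes removed: 2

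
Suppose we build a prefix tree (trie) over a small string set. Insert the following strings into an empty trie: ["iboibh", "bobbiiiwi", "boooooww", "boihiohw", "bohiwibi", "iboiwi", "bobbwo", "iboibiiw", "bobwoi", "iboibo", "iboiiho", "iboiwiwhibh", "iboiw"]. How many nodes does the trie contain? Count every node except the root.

For each word, the new-node count is its length minus the longest prefix already in the trie:
  "iboibh" → 6 new (i, b, o, i, b, h)
  "bobbiiiwi" → 9 new (b, o, b, b, i, i, i, w, i)
  "boooooww" → prefix "bo" already present; 6 new (o, o, o, o, w, w)
  "boihiohw" → prefix "bo" already present; 6 new (i, h, i, o, h, w)
  "bohiwibi" → prefix "bo" already present; 6 new (h, i, w, i, b, i)
  "iboiwi" → prefix "iboi" already present; 2 new (w, i)
  "bobbwo" → prefix "bobb" already present; 2 new (w, o)
  "iboibiiw" → prefix "iboib" already present; 3 new (i, i, w)
  "bobwoi" → prefix "bob" already present; 3 new (w, o, i)
  "iboibo" → prefix "iboib" already present; 1 new (o)
  "iboiiho" → prefix "iboi" already present; 3 new (i, h, o)
  "iboiwiwhibh" → prefix "iboiwi" already present; 5 new (w, h, i, b, h)
  "iboiw" → prefix "iboiw" already present; 0 new (none)
Total nodes = 6 + 9 + 6 + 6 + 6 + 2 + 2 + 3 + 3 + 1 + 3 + 5 + 0 = 52

52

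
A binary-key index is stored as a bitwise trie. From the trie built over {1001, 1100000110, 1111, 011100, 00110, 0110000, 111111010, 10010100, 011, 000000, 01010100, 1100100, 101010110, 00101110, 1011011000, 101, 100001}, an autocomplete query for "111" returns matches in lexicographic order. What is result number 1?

Words with prefix "111", in lexicographic order: "1111", "111111010"
The 1st is 1111.

1111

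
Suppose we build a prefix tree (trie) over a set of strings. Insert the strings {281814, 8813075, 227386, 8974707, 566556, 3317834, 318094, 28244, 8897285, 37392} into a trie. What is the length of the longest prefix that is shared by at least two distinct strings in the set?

2

The deepest shared node is where two words last agree before diverging.
e.g. "281814" and "28244" share the prefix "28" of length 2; no pair shares a longer one.
Longest shared-prefix length: 2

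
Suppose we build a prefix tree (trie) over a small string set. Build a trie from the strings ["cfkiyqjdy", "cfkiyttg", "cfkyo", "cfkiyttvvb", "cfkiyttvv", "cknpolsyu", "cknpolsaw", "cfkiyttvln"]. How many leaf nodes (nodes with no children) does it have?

7

Leaves are exactly the stored words that no other stored word extends.
Those words: "cfkiyqjdy", "cfkiyttg", "cfkiyttvln", "cfkiyttvvb", "cfkyo", "cknpolsaw", "cknpolsyu"
Leaf count: 7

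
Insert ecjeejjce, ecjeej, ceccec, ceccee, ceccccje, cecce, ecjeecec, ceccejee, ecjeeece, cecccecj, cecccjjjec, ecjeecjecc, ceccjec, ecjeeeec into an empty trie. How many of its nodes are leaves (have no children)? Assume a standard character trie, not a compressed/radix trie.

Leaves are exactly the stored words that no other stored word extends.
Those words: "ceccccje", "cecccecj", "cecccjjjec", "ceccec", "ceccee", "ceccejee", "ceccjec", "ecjeecec", "ecjeecjecc", "ecjeeece", "ecjeeeec", "ecjeejjce"
Leaf count: 12

12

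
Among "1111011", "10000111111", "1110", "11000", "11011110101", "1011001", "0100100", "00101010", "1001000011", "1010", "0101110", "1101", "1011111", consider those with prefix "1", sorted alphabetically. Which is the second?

Words with prefix "1", in lexicographic order: "10000111111", "1001000011", "1010", "1011001", "1011111", "11000", "1101", "11011110101", "1110", "1111011"
Position 2: 1001000011

1001000011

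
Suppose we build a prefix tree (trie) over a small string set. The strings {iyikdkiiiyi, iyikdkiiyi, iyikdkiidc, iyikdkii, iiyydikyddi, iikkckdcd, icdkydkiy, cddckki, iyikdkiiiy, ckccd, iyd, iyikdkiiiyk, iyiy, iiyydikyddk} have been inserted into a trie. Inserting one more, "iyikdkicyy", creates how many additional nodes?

3

"iyikdki" is already a path in the trie; the remaining "cyy" must be added.
So 10 − 7 = 3 new nodes.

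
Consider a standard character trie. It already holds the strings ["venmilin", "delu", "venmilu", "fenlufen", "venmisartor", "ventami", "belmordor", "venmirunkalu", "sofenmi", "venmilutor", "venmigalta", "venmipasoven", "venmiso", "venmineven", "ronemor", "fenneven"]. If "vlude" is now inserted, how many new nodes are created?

Walking "vlude" from the root, the first 1 characters ("v") follow existing edges; "l" is the first miss.
Each of the 4 remaining characters creates one node.

4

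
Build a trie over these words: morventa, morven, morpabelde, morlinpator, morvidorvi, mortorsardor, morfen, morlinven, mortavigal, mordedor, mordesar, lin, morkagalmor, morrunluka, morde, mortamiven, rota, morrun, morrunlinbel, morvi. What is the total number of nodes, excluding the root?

For each word, the new-node count is its length minus the longest prefix already in the trie:
  "morventa" → 8 new (m, o, r, v, e, n, t, a)
  "morven" → prefix "morven" already present; 0 new (none)
  "morpabelde" → prefix "mor" already present; 7 new (p, a, b, e, l, d, e)
  "morlinpator" → prefix "mor" already present; 8 new (l, i, n, p, a, t, o, r)
  "morvidorvi" → prefix "morv" already present; 6 new (i, d, o, r, v, i)
  "mortorsardor" → prefix "mor" already present; 9 new (t, o, r, s, a, r, d, o, r)
  "morfen" → prefix "mor" already present; 3 new (f, e, n)
  "morlinven" → prefix "morlin" already present; 3 new (v, e, n)
  "mortavigal" → prefix "mort" already present; 6 new (a, v, i, g, a, l)
  "mordedor" → prefix "mor" already present; 5 new (d, e, d, o, r)
  "mordesar" → prefix "morde" already present; 3 new (s, a, r)
  "lin" → 3 new (l, i, n)
  "morkagalmor" → prefix "mor" already present; 8 new (k, a, g, a, l, m, o, r)
  "morrunluka" → prefix "mor" already present; 7 new (r, u, n, l, u, k, a)
  "morde" → prefix "morde" already present; 0 new (none)
  "mortamiven" → prefix "morta" already present; 5 new (m, i, v, e, n)
  "rota" → 4 new (r, o, t, a)
  "morrun" → prefix "morrun" already present; 0 new (none)
  "morrunlinbel" → prefix "morrunl" already present; 5 new (i, n, b, e, l)
  "morvi" → prefix "morvi" already present; 0 new (none)
Total nodes = 8 + 0 + 7 + 8 + 6 + 9 + 3 + 3 + 6 + 5 + 3 + 3 + 8 + 7 + 0 + 5 + 4 + 0 + 5 + 0 = 90

90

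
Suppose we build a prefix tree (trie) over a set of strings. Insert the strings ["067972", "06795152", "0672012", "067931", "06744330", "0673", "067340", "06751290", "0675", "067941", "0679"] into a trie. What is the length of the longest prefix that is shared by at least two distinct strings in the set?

4

Equivalently: take the maximum, over all pairs, of their longest common prefix length.
e.g. "0673" and "067340" share the prefix "0673" of length 4; no pair shares a longer one.
Longest shared-prefix length: 4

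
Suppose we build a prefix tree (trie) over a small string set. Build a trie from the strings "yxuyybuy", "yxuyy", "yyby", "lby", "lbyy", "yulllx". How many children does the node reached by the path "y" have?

3

Follow the path "y" to its node, then look at its outgoing edges.
Characters that immediately follow "y" among the stored strings: {u, x, y}.
That node has 3 child edges.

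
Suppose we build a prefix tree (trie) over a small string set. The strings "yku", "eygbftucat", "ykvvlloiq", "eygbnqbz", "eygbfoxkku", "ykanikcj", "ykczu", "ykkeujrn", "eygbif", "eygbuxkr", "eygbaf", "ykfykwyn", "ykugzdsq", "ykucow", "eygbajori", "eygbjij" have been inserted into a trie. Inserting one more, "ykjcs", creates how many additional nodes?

"yk" is already a path in the trie; the remaining "jcs" must be added.
So 5 − 2 = 3 new nodes.

3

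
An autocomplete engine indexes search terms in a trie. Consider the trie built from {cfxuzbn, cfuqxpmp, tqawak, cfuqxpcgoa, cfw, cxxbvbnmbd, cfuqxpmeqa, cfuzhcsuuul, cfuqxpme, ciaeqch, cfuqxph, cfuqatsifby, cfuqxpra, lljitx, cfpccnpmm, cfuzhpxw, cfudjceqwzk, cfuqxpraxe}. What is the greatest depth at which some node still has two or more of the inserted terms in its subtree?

8

Look for the deepest trie node that still has at least two words in its subtree.
"cfuqxpme" and "cfuqxpmeqa" agree on "cfuqxpme" (8 characters) before diverging; nothing deeper is shared.
Longest shared-prefix length: 8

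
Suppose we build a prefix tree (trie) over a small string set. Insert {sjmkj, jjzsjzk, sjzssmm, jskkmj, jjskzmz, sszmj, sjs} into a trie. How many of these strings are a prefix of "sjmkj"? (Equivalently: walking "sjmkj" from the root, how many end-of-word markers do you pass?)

1

Walk "sjmkj" from the root; an end-of-word marker is hit whenever a stored word is a prefix of "sjmkj".
Prefixes of the query that are stored words: "sjmkj"
Count: 1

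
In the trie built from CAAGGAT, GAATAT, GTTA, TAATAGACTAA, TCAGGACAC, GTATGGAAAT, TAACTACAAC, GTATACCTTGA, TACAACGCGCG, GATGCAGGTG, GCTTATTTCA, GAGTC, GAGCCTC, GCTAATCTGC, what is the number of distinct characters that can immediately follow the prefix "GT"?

Walk "GT" from the root, arriving at one node.
Distinct next characters after "GT": A, T.
That node has 2 child edges.

2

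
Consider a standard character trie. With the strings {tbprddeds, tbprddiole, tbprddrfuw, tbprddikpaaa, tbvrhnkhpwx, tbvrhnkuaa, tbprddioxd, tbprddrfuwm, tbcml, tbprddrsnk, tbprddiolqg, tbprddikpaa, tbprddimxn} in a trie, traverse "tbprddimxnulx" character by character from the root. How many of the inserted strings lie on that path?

1

Check each prefix of "tbprddimxnulx" against the stored set — each match is an end-marker on the path.
Prefixes of the query that are stored words: "tbprddimxn"
Count: 1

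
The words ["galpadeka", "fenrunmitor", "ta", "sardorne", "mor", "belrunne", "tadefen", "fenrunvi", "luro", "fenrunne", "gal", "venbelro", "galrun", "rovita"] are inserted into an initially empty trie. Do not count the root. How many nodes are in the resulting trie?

71

Trace insertions, counting only characters that open a new branch:
  "galpadeka" → 9 new (g, a, l, p, a, d, e, k, a)
  "fenrunmitor" → 11 new (f, e, n, r, u, n, m, i, t, o, r)
  "ta" → 2 new (t, a)
  "sardorne" → 8 new (s, a, r, d, o, r, n, e)
  "mor" → 3 new (m, o, r)
  "belrunne" → 8 new (b, e, l, r, u, n, n, e)
  "tadefen" → prefix "ta" already present; 5 new (d, e, f, e, n)
  "fenrunvi" → prefix "fenrun" already present; 2 new (v, i)
  "luro" → 4 new (l, u, r, o)
  "fenrunne" → prefix "fenrun" already present; 2 new (n, e)
  "gal" → prefix "gal" already present; 0 new (none)
  "venbelro" → 8 new (v, e, n, b, e, l, r, o)
  "galrun" → prefix "gal" already present; 3 new (r, u, n)
  "rovita" → 6 new (r, o, v, i, t, a)
Total nodes = 9 + 11 + 2 + 8 + 3 + 8 + 5 + 2 + 4 + 2 + 0 + 8 + 3 + 6 = 71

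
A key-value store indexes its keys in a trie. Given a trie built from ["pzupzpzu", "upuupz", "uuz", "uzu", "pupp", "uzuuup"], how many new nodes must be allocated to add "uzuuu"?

0

"uzuuu" is already a full path in the trie; only an end-marker is added.
No new nodes are needed: 0.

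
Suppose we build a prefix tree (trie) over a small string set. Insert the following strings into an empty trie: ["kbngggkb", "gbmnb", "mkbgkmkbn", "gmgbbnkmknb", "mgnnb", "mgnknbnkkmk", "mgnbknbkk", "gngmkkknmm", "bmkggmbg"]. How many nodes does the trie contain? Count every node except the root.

67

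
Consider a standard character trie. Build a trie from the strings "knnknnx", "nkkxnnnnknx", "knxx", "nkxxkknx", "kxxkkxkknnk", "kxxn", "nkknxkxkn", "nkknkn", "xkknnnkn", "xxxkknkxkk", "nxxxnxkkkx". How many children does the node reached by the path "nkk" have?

Walk "nkk" from the root, arriving at one node.
Characters that immediately follow "nkk" among the stored strings: {n, x}.
That node has 2 child edges.

2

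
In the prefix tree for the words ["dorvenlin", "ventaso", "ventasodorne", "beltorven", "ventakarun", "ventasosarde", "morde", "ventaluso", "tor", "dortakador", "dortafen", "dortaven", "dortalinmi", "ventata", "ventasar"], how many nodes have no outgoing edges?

14

Leaves are exactly the stored words that no other stored word extends.
Those words: "beltorven", "dortafen", "dortakador", "dortalinmi", "dortaven", "dorvenlin", "morde", "tor", "ventakarun", "ventaluso", "ventasar", "ventasodorne", "ventasosarde", "ventata"
Leaf count: 14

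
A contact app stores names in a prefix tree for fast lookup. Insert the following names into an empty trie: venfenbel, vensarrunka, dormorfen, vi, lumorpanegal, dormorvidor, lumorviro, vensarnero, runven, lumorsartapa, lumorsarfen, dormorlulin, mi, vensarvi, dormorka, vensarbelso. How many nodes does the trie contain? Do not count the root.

84

Count nodes per top-level branch (shared prefixes stored once):
  'd'-branch (dormorfen, dormorka, dormorlulin, dormorvidor): 21 nodes
  'l'-branch (lumorpanegal, lumorsarfen, lumorsartapa, lumorviro): 26 nodes
  'm'-branch (mi): 2 nodes
  'r'-branch (runven): 6 nodes
  'v'-branch (venfenbel, vensarbelso, vensarnero, vensarrunka, vensarvi, vi): 29 nodes
Sum: 84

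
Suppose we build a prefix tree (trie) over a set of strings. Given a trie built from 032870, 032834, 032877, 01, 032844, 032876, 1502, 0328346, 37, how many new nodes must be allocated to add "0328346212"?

3

"0328346" is already a path in the trie; the remaining "212" must be added.
Each of the 3 remaining characters creates one node.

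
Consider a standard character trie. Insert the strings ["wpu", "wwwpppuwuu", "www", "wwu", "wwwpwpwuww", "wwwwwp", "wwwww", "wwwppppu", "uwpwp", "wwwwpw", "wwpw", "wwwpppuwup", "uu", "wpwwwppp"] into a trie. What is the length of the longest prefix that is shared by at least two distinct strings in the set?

The deepest shared node is where two words last agree before diverging.
e.g. "wwwpppuwup" and "wwwpppuwuu" share the prefix "wwwpppuwu" of length 9; no pair shares a longer one.
Longest shared-prefix length: 9

9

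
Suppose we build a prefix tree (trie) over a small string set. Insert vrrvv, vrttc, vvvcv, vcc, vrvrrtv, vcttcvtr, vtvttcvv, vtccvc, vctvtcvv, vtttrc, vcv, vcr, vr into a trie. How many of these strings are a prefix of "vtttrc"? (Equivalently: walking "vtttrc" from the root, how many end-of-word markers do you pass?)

Traverse "vtttrc" character by character; count nodes along the way that are marked as word ends.
Prefixes of the query that are stored words: "vtttrc"
Count: 1

1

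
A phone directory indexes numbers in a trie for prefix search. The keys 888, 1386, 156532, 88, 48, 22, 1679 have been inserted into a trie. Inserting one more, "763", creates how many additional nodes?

3

No existing word starts with "7", so every character of "763" needs a new node.
3 − 0 = 3 new nodes.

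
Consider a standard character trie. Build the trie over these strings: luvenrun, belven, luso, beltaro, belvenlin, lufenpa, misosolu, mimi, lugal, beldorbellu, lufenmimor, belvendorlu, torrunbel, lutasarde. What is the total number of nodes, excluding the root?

Trace insertions, counting only characters that open a new branch:
  "luvenrun" → 8 new (l, u, v, e, n, r, u, n)
  "belven" → 6 new (b, e, l, v, e, n)
  "luso" → prefix "lu" already present; 2 new (s, o)
  "beltaro" → prefix "bel" already present; 4 new (t, a, r, o)
  "belvenlin" → prefix "belven" already present; 3 new (l, i, n)
  "lufenpa" → prefix "lu" already present; 5 new (f, e, n, p, a)
  "misosolu" → 8 new (m, i, s, o, s, o, l, u)
  "mimi" → prefix "mi" already present; 2 new (m, i)
  "lugal" → prefix "lu" already present; 3 new (g, a, l)
  "beldorbellu" → prefix "bel" already present; 8 new (d, o, r, b, e, l, l, u)
  "lufenmimor" → prefix "lufen" already present; 5 new (m, i, m, o, r)
  "belvendorlu" → prefix "belven" already present; 5 new (d, o, r, l, u)
  "torrunbel" → 9 new (t, o, r, r, u, n, b, e, l)
  "lutasarde" → prefix "lu" already present; 7 new (t, a, s, a, r, d, e)
Total nodes = 8 + 6 + 2 + 4 + 3 + 5 + 8 + 2 + 3 + 8 + 5 + 5 + 9 + 7 = 75

75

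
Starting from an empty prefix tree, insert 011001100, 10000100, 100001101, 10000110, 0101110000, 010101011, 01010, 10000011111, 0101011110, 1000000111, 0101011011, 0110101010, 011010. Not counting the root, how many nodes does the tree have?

56

For each word, the new-node count is its length minus the longest prefix already in the trie:
  "011001100" → 9 new (0, 1, 1, 0, 0, 1, 1, 0, 0)
  "10000100" → 8 new (1, 0, 0, 0, 0, 1, 0, 0)
  "100001101" → prefix "100001" already present; 3 new (1, 0, 1)
  "10000110" → prefix "10000110" already present; 0 new (none)
  "0101110000" → prefix "01" already present; 8 new (0, 1, 1, 1, 0, 0, 0, 0)
  "010101011" → prefix "0101" already present; 5 new (0, 1, 0, 1, 1)
  "01010" → prefix "01010" already present; 0 new (none)
  "10000011111" → prefix "10000" already present; 6 new (0, 1, 1, 1, 1, 1)
  "0101011110" → prefix "010101" already present; 4 new (1, 1, 1, 0)
  "1000000111" → prefix "100000" already present; 4 new (0, 1, 1, 1)
  "0101011011" → prefix "0101011" already present; 3 new (0, 1, 1)
  "0110101010" → prefix "0110" already present; 6 new (1, 0, 1, 0, 1, 0)
  "011010" → prefix "011010" already present; 0 new (none)
Total nodes = 9 + 8 + 3 + 0 + 8 + 5 + 0 + 6 + 4 + 4 + 3 + 6 + 0 = 56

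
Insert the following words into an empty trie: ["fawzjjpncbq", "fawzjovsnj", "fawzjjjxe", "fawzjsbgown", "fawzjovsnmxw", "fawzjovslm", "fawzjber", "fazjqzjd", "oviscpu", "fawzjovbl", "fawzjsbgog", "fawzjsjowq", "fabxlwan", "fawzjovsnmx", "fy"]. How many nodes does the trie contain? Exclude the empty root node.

60

Count nodes per top-level branch (shared prefixes stored once):
  'f'-branch (fabxlwan, fawzjber, fawzjjjxe, fawzjjpncbq, fawzjovbl, fawzjovslm, fawzjovsnj, fawzjovsnmx, fawzjovsnmxw, fawzjsbgog, fawzjsbgown, fawzjsjowq, fazjqzjd, fy): 53 nodes
  'o'-branch (oviscpu): 7 nodes
Sum: 60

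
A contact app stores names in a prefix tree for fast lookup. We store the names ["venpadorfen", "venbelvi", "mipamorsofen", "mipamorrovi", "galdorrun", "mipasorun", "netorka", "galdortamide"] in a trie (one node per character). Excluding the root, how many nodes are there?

59

Insert word by word; a character creates a node only if that edge doesn't already exist:
  "venpadorfen" → 11 new (v, e, n, p, a, d, o, r, f, e, n)
  "venbelvi" → prefix "ven" already present; 5 new (b, e, l, v, i)
  "mipamorsofen" → 12 new (m, i, p, a, m, o, r, s, o, f, e, n)
  "mipamorrovi" → prefix "mipamor" already present; 4 new (r, o, v, i)
  "galdorrun" → 9 new (g, a, l, d, o, r, r, u, n)
  "mipasorun" → prefix "mipa" already present; 5 new (s, o, r, u, n)
  "netorka" → 7 new (n, e, t, o, r, k, a)
  "galdortamide" → prefix "galdor" already present; 6 new (t, a, m, i, d, e)
Total nodes = 11 + 5 + 12 + 4 + 9 + 5 + 7 + 6 = 59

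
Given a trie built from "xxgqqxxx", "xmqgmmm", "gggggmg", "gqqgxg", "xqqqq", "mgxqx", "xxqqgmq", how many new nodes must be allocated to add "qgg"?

"qgg" shares no prefix with any stored word, so all 3 characters open new nodes.
3 − 0 = 3 new nodes.

3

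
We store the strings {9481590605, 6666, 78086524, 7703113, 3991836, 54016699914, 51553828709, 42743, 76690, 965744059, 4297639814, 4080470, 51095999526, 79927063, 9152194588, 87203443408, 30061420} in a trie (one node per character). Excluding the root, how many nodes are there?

For each word, the new-node count is its length minus the longest prefix already in the trie:
  "9481590605" → 10 new (9, 4, 8, 1, 5, 9, 0, 6, 0, 5)
  "6666" → 4 new (6, 6, 6, 6)
  "78086524" → 8 new (7, 8, 0, 8, 6, 5, 2, 4)
  "7703113" → prefix "7" already present; 6 new (7, 0, 3, 1, 1, 3)
  "3991836" → 7 new (3, 9, 9, 1, 8, 3, 6)
  "54016699914" → 11 new (5, 4, 0, 1, 6, 6, 9, 9, 9, 1, 4)
  "51553828709" → prefix "5" already present; 10 new (1, 5, 5, 3, 8, 2, 8, 7, 0, 9)
  "42743" → 5 new (4, 2, 7, 4, 3)
  "76690" → prefix "7" already present; 4 new (6, 6, 9, 0)
  "965744059" → prefix "9" already present; 8 new (6, 5, 7, 4, 4, 0, 5, 9)
  "4297639814" → prefix "42" already present; 8 new (9, 7, 6, 3, 9, 8, 1, 4)
  "4080470" → prefix "4" already present; 6 new (0, 8, 0, 4, 7, 0)
  "51095999526" → prefix "51" already present; 9 new (0, 9, 5, 9, 9, 9, 5, 2, 6)
  "79927063" → prefix "7" already present; 7 new (9, 9, 2, 7, 0, 6, 3)
  "9152194588" → prefix "9" already present; 9 new (1, 5, 2, 1, 9, 4, 5, 8, 8)
  "87203443408" → 11 new (8, 7, 2, 0, 3, 4, 4, 3, 4, 0, 8)
  "30061420" → prefix "3" already present; 7 new (0, 0, 6, 1, 4, 2, 0)
Total nodes = 10 + 4 + 8 + 6 + 7 + 11 + 10 + 5 + 4 + 8 + 8 + 6 + 9 + 7 + 9 + 11 + 7 = 130

130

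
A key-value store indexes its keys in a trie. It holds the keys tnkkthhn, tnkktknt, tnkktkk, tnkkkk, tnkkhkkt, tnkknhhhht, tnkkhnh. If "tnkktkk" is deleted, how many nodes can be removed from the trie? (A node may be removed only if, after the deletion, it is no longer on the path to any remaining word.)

1

After clearing the end-marker at "tnkktkk", prune upward until reaching a node still needed by another word.
The suffix "k" (1 node) is used only by "tnkktkk"; the node for "tnkktk" still has the child "n", so pruning stops there.
Nodes removed: 1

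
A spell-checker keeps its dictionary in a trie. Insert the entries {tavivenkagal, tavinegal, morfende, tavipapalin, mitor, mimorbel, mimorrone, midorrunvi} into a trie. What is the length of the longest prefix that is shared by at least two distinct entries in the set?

5

Look for the deepest trie node that still has at least two words in its subtree.
e.g. "mimorbel" and "mimorrone" share the prefix "mimor" of length 5; no pair shares a longer one.
Longest shared-prefix length: 5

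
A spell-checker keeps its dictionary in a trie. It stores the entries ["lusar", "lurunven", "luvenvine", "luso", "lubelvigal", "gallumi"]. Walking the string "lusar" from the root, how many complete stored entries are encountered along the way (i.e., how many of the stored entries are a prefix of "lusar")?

1

Traverse "lusar" character by character; count nodes along the way that are marked as word ends.
Prefixes of the query that are stored words: "lusar"
Count: 1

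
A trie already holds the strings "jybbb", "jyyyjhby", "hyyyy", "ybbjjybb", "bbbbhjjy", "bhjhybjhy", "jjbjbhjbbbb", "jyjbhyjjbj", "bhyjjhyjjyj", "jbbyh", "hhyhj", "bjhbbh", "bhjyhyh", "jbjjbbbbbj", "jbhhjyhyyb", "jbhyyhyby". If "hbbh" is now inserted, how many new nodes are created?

Walking "hbbh" from the root, the first 1 characters ("h") follow existing edges; "b" is the first miss.
So 4 − 1 = 3 new nodes.

3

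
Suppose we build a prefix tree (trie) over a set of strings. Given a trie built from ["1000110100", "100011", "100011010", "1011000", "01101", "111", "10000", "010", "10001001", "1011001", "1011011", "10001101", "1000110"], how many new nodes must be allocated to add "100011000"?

Walking "100011000" from the root, the first 7 characters ("1000110") follow existing edges; "0" is the first miss.
Each of the 2 remaining characters creates one node.

2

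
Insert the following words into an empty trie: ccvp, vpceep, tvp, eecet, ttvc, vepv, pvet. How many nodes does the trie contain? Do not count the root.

28

Trie structure (* marks end of a word):
(root)
├─ c
│  └─ c
│     └─ v
│        └─ p *
├─ e
│  └─ e
│     └─ c
│        └─ e
│           └─ t *
├─ p
│  └─ v
│     └─ e
│        └─ t *
├─ t
│  ├─ t
│  │  └─ v
│  │     └─ c *
│  └─ v
│     └─ p *
└─ v
   ├─ e
   │  └─ p
   │     └─ v *
   └─ p
      └─ c
         └─ e
            └─ e
               └─ p *
Counting every labelled node above: 28.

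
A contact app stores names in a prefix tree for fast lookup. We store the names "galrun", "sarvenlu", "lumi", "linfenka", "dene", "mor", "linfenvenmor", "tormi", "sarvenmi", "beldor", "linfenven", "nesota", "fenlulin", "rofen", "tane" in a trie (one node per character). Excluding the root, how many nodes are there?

Trace insertions, counting only characters that open a new branch:
  "galrun" → 6 new (g, a, l, r, u, n)
  "sarvenlu" → 8 new (s, a, r, v, e, n, l, u)
  "lumi" → 4 new (l, u, m, i)
  "linfenka" → prefix "l" already present; 7 new (i, n, f, e, n, k, a)
  "dene" → 4 new (d, e, n, e)
  "mor" → 3 new (m, o, r)
  "linfenvenmor" → prefix "linfen" already present; 6 new (v, e, n, m, o, r)
  "tormi" → 5 new (t, o, r, m, i)
  "sarvenmi" → prefix "sarven" already present; 2 new (m, i)
  "beldor" → 6 new (b, e, l, d, o, r)
  "linfenven" → prefix "linfenven" already present; 0 new (none)
  "nesota" → 6 new (n, e, s, o, t, a)
  "fenlulin" → 8 new (f, e, n, l, u, l, i, n)
  "rofen" → 5 new (r, o, f, e, n)
  "tane" → prefix "t" already present; 3 new (a, n, e)
Total nodes = 6 + 8 + 4 + 7 + 4 + 3 + 6 + 5 + 2 + 6 + 0 + 6 + 8 + 5 + 3 = 73

73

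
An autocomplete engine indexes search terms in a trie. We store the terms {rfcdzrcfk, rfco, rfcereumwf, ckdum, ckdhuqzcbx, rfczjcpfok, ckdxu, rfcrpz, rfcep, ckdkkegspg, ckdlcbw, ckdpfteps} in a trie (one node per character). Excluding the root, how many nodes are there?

For each word, the new-node count is its length minus the longest prefix already in the trie:
  "rfcdzrcfk" → 9 new (r, f, c, d, z, r, c, f, k)
  "rfco" → prefix "rfc" already present; 1 new (o)
  "rfcereumwf" → prefix "rfc" already present; 7 new (e, r, e, u, m, w, f)
  "ckdum" → 5 new (c, k, d, u, m)
  "ckdhuqzcbx" → prefix "ckd" already present; 7 new (h, u, q, z, c, b, x)
  "rfczjcpfok" → prefix "rfc" already present; 7 new (z, j, c, p, f, o, k)
  "ckdxu" → prefix "ckd" already present; 2 new (x, u)
  "rfcrpz" → prefix "rfc" already present; 3 new (r, p, z)
  "rfcep" → prefix "rfce" already present; 1 new (p)
  "ckdkkegspg" → prefix "ckd" already present; 7 new (k, k, e, g, s, p, g)
  "ckdlcbw" → prefix "ckd" already present; 4 new (l, c, b, w)
  "ckdpfteps" → prefix "ckd" already present; 6 new (p, f, t, e, p, s)
Total nodes = 9 + 1 + 7 + 5 + 7 + 7 + 2 + 3 + 1 + 7 + 4 + 6 = 59

59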